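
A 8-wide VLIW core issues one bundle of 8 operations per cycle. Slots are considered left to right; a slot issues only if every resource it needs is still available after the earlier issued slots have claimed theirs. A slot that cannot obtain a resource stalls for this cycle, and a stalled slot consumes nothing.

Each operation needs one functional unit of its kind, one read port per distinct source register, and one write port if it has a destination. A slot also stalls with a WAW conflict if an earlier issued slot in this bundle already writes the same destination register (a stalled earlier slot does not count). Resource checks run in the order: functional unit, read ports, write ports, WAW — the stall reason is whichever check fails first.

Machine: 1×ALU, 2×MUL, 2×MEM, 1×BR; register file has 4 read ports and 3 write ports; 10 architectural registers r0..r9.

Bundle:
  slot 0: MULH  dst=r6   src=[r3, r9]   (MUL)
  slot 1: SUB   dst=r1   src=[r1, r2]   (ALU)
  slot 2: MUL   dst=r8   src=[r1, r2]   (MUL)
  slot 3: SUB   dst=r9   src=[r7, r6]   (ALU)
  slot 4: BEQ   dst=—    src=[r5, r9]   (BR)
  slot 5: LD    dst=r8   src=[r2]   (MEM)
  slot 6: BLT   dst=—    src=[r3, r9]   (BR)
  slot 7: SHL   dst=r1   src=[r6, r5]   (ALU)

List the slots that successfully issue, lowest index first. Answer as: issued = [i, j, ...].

issued = [0, 1]

[0] MUL needs rd=2 wr=1: ok; after: ALU=1 MUL=1 MEM=2 BR=1, R=2, W=2
[1] ALU needs rd=2 wr=1: ok; after: ALU=0 MUL=1 MEM=2 BR=1, R=0, W=1
[2] MUL needs rd=2 wr=1: RD_PORT; after: ALU=0 MUL=1 MEM=2 BR=1, R=0, W=1
[3] ALU needs rd=2 wr=1: FU; after: ALU=0 MUL=1 MEM=2 BR=1, R=0, W=1
[4] BR needs rd=2 wr=0: RD_PORT; after: ALU=0 MUL=1 MEM=2 BR=1, R=0, W=1
[5] MEM needs rd=1 wr=1: RD_PORT; after: ALU=0 MUL=1 MEM=2 BR=1, R=0, W=1
[6] BR needs rd=2 wr=0: RD_PORT; after: ALU=0 MUL=1 MEM=2 BR=1, R=0, W=1
[7] ALU needs rd=2 wr=1: FU; after: ALU=0 MUL=1 MEM=2 BR=1, R=0, W=1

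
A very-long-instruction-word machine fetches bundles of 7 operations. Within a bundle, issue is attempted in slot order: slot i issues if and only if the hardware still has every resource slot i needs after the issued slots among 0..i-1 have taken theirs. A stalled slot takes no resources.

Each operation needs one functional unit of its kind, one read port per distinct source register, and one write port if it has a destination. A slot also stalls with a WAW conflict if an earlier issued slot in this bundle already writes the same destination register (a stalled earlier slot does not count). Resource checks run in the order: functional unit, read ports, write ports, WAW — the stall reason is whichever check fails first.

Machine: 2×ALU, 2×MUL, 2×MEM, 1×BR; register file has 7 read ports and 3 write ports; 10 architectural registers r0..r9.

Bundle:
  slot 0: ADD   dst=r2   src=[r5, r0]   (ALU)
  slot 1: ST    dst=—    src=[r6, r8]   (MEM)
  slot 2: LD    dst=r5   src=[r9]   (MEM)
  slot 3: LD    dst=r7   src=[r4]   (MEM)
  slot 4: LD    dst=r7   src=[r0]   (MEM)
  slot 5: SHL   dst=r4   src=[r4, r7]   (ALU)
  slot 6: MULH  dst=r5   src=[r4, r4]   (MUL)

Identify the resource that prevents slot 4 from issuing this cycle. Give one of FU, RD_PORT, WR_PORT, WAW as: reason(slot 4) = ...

#0 ALU src=r5,r0 dispatched  <A:1 Mu:2 Ld:2 B:1 rd:5 wr:2>
#1 MEM src=r6,r8 dispatched  <A:1 Mu:2 Ld:1 B:1 rd:3 wr:2>
#2 MEM src=r9 dispatched  <A:1 Mu:2 Ld:0 B:1 rd:2 wr:1>
#3 MEM src=r4 held:FU  <A:1 Mu:2 Ld:0 B:1 rd:2 wr:1>
#4 MEM src=r0 held:FU  <A:1 Mu:2 Ld:0 B:1 rd:2 wr:1>
#5 ALU src=r4,r7 dispatched  <A:0 Mu:2 Ld:0 B:1 rd:0 wr:0>
#6 MUL src=r4,r4 held:RD_PORT  <A:0 Mu:2 Ld:0 B:1 rd:0 wr:0>

reason(slot 4) = FU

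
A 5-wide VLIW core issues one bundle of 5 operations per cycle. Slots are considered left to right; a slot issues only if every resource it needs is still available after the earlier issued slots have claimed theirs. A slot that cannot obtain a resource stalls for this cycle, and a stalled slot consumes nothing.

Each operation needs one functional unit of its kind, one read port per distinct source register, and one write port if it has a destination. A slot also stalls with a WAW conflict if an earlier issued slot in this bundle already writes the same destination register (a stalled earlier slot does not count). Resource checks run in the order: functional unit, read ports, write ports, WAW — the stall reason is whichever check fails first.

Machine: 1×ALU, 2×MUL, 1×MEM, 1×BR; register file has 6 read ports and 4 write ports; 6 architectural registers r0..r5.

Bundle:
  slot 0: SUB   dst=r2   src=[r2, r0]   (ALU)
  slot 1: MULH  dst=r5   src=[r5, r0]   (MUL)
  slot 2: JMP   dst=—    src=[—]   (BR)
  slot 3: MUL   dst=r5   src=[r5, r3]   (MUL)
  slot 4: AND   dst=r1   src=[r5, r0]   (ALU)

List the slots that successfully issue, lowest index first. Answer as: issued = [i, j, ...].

  0. ALU→r2 ⇒ go  {0A/2Mu/1Ld/1B | 4r 3w}
  1. MUL→r5 ⇒ go  {0A/1Mu/1Ld/1B | 2r 2w}
  2. BR ⇒ go  {0A/1Mu/1Ld/0B | 2r 2w}
  3. MUL→r5 ⇒ no(WAW)  {0A/1Mu/1Ld/0B | 2r 2w}
  4. ALU→r1 ⇒ no(FU)  {0A/1Mu/1Ld/0B | 2r 2w}

issued = [0, 1, 2]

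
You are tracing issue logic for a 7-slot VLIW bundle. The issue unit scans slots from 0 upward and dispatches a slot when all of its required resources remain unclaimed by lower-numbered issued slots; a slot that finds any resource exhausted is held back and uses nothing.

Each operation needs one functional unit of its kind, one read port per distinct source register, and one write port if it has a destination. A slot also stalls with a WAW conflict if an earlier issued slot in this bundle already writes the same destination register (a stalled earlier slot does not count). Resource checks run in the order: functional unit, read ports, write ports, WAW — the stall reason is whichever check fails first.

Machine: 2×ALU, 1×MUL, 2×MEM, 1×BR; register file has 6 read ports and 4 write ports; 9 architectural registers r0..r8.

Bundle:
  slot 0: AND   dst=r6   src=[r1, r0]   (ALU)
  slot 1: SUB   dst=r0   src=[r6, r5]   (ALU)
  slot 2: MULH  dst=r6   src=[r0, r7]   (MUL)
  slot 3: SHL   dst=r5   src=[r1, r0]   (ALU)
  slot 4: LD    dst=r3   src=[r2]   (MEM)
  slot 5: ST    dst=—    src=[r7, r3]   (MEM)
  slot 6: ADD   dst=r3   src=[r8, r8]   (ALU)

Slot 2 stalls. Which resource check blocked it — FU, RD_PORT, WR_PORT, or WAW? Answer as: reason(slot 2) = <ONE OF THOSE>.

[0] ALU needs rd=2 wr=1: ok; after: ALU=1 MUL=1 MEM=2 BR=1, R=4, W=3
[1] ALU needs rd=2 wr=1: ok; after: ALU=0 MUL=1 MEM=2 BR=1, R=2, W=2
[2] MUL needs rd=2 wr=1: WAW; after: ALU=0 MUL=1 MEM=2 BR=1, R=2, W=2
[3] ALU needs rd=2 wr=1: FU; after: ALU=0 MUL=1 MEM=2 BR=1, R=2, W=2
[4] MEM needs rd=1 wr=1: ok; after: ALU=0 MUL=1 MEM=1 BR=1, R=1, W=1
[5] MEM needs rd=2 wr=0: RD_PORT; after: ALU=0 MUL=1 MEM=1 BR=1, R=1, W=1
[6] ALU needs rd=1 wr=1: FU; after: ALU=0 MUL=1 MEM=1 BR=1, R=1, W=1

reason(slot 2) = WAW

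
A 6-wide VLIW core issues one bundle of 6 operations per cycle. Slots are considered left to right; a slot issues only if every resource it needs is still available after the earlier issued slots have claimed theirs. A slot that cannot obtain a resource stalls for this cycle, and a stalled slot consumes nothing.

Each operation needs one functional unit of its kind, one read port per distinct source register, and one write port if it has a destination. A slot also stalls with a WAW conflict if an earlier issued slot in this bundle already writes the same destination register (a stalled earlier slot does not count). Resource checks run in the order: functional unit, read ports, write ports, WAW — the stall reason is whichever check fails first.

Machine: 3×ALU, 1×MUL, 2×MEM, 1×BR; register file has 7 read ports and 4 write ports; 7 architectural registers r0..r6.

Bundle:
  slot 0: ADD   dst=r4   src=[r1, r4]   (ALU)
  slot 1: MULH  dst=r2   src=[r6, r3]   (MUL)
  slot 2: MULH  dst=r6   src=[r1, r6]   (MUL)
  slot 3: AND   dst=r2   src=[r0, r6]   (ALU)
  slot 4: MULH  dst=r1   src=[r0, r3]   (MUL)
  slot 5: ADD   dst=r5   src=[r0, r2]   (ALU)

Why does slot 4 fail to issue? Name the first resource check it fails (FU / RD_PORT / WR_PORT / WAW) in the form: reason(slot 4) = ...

reason(slot 4) = FU

slot 0 (ALU): ISSUE — free A2,Mu1,Ld2,B1 rp5 wp3
slot 1 (MUL): ISSUE — free A2,Mu0,Ld2,B1 rp3 wp2
slot 2 (MUL): stall FU — free A2,Mu0,Ld2,B1 rp3 wp2
slot 3 (ALU): stall WAW — free A2,Mu0,Ld2,B1 rp3 wp2
slot 4 (MUL): stall FU — free A2,Mu0,Ld2,B1 rp3 wp2
slot 5 (ALU): ISSUE — free A1,Mu0,Ld2,B1 rp1 wp1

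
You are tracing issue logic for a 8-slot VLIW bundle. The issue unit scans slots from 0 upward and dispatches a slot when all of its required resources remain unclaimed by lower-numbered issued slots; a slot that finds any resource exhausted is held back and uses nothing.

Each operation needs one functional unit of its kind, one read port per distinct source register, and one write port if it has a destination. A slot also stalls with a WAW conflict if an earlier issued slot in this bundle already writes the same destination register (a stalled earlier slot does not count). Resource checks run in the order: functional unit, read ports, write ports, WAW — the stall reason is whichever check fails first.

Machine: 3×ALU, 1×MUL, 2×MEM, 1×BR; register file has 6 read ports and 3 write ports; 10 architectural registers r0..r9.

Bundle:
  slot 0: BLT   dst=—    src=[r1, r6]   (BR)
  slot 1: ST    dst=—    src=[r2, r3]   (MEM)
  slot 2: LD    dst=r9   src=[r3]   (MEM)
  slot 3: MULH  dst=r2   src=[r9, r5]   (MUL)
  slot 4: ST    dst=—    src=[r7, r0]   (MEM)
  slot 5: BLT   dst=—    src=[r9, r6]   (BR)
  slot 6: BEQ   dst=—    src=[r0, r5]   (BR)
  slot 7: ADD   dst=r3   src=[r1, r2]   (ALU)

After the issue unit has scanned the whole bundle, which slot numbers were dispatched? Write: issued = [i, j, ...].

  0. BR ⇒ go  {3A/1Mu/2Ld/0B | 4r 3w}
  1. MEM ⇒ go  {3A/1Mu/1Ld/0B | 2r 3w}
  2. MEM→r9 ⇒ go  {3A/1Mu/0Ld/0B | 1r 2w}
  3. MUL→r2 ⇒ no(RD_PORT)  {3A/1Mu/0Ld/0B | 1r 2w}
  4. MEM ⇒ no(FU)  {3A/1Mu/0Ld/0B | 1r 2w}
  5. BR ⇒ no(FU)  {3A/1Mu/0Ld/0B | 1r 2w}
  6. BR ⇒ no(FU)  {3A/1Mu/0Ld/0B | 1r 2w}
  7. ALU→r3 ⇒ no(RD_PORT)  {3A/1Mu/0Ld/0B | 1r 2w}

issued = [0, 1, 2]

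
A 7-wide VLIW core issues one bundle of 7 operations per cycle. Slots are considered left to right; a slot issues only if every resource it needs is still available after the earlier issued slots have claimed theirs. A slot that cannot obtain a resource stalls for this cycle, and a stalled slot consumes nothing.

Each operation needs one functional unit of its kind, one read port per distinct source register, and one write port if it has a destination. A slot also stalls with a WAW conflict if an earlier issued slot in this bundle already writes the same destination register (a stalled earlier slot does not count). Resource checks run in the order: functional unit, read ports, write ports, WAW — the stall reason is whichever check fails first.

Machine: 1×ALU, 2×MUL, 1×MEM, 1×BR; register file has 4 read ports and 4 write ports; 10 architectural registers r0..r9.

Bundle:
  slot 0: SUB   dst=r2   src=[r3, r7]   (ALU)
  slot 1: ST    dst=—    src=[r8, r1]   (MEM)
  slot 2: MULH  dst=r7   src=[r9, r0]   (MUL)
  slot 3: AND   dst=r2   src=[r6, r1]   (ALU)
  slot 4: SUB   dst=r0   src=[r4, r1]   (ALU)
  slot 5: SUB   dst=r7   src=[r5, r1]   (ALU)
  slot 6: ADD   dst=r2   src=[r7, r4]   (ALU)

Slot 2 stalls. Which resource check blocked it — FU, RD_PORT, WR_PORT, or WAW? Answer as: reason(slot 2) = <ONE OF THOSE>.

slot 0 (ALU): ISSUE — free A0,Mu2,Ld1,B1 rp2 wp3
slot 1 (MEM): ISSUE — free A0,Mu2,Ld0,B1 rp0 wp3
slot 2 (MUL): stall RD_PORT — free A0,Mu2,Ld0,B1 rp0 wp3
slot 3 (ALU): stall FU — free A0,Mu2,Ld0,B1 rp0 wp3
slot 4 (ALU): stall FU — free A0,Mu2,Ld0,B1 rp0 wp3
slot 5 (ALU): stall FU — free A0,Mu2,Ld0,B1 rp0 wp3
slot 6 (ALU): stall FU — free A0,Mu2,Ld0,B1 rp0 wp3

reason(slot 2) = RD_PORT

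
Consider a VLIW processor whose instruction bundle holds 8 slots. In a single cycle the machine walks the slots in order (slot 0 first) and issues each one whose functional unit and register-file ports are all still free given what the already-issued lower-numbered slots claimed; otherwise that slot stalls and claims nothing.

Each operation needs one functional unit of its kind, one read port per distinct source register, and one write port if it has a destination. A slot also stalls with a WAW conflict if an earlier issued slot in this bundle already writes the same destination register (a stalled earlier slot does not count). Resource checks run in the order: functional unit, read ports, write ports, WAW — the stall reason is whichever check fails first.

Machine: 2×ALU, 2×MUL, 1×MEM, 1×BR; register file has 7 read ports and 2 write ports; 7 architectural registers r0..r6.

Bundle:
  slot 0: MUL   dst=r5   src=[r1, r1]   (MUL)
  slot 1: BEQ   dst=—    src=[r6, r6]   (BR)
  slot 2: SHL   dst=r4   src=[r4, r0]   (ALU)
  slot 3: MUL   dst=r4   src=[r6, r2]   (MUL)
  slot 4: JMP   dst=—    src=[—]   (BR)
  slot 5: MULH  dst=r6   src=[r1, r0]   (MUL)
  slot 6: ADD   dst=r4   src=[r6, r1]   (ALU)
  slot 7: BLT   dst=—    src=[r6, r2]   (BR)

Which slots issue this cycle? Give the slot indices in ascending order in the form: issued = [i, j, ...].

[0] MUL needs rd=1 wr=1: ok; after: ALU=2 MUL=1 MEM=1 BR=1, R=6, W=1
[1] BR needs rd=1 wr=0: ok; after: ALU=2 MUL=1 MEM=1 BR=0, R=5, W=1
[2] ALU needs rd=2 wr=1: ok; after: ALU=1 MUL=1 MEM=1 BR=0, R=3, W=0
[3] MUL needs rd=2 wr=1: WR_PORT; after: ALU=1 MUL=1 MEM=1 BR=0, R=3, W=0
[4] BR needs rd=0 wr=0: FU; after: ALU=1 MUL=1 MEM=1 BR=0, R=3, W=0
[5] MUL needs rd=2 wr=1: WR_PORT; after: ALU=1 MUL=1 MEM=1 BR=0, R=3, W=0
[6] ALU needs rd=2 wr=1: WR_PORT; after: ALU=1 MUL=1 MEM=1 BR=0, R=3, W=0
[7] BR needs rd=2 wr=0: FU; after: ALU=1 MUL=1 MEM=1 BR=0, R=3, W=0

issued = [0, 1, 2]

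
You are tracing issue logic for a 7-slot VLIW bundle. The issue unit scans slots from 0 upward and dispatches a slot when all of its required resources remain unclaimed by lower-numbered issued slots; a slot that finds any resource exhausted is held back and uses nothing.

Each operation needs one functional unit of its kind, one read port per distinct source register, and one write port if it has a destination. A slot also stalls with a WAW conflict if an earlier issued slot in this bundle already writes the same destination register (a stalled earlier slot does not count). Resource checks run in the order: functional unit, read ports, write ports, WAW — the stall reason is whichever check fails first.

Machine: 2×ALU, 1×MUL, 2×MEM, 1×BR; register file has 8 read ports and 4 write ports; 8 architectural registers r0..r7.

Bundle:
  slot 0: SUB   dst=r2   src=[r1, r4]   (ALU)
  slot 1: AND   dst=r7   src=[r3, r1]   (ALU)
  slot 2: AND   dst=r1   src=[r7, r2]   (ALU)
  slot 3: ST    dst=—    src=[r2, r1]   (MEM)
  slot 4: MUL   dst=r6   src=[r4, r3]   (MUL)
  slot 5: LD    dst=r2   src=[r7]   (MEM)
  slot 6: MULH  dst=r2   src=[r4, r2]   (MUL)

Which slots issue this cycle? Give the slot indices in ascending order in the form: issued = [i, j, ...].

#0 ALU src=r1,r4 dispatched  <A:1 Mu:1 Ld:2 B:1 rd:6 wr:3>
#1 ALU src=r3,r1 dispatched  <A:0 Mu:1 Ld:2 B:1 rd:4 wr:2>
#2 ALU src=r7,r2 held:FU  <A:0 Mu:1 Ld:2 B:1 rd:4 wr:2>
#3 MEM src=r2,r1 dispatched  <A:0 Mu:1 Ld:1 B:1 rd:2 wr:2>
#4 MUL src=r4,r3 dispatched  <A:0 Mu:0 Ld:1 B:1 rd:0 wr:1>
#5 MEM src=r7 held:RD_PORT  <A:0 Mu:0 Ld:1 B:1 rd:0 wr:1>
#6 MUL src=r4,r2 held:FU  <A:0 Mu:0 Ld:1 B:1 rd:0 wr:1>

issued = [0, 1, 3, 4]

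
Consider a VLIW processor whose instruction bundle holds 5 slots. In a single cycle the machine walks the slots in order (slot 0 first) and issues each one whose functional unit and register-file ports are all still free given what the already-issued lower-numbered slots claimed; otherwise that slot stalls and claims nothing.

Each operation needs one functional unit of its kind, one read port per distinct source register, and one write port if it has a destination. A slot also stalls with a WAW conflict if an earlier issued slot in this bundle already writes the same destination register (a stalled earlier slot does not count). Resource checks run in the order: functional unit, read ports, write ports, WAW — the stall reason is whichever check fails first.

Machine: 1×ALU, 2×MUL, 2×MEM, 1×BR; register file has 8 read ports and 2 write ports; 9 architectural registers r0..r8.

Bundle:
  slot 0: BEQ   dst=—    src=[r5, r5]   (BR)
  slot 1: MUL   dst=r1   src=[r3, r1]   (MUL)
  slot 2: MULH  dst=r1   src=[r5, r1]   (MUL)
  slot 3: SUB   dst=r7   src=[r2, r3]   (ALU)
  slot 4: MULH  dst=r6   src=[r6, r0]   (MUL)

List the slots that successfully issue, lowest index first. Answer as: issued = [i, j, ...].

(0) want 1×BR +1rd +0wr — yes → AL1|MU2|ME2|BR0|rd7|wr2
(1) want 1×MUL +2rd +1wr — yes → AL1|MU1|ME2|BR0|rd5|wr1
(2) want 1×MUL +2rd +1wr — WAW → AL1|MU1|ME2|BR0|rd5|wr1
(3) want 1×ALU +2rd +1wr — yes → AL0|MU1|ME2|BR0|rd3|wr0
(4) want 1×MUL +2rd +1wr — WR_PORT → AL0|MU1|ME2|BR0|rd3|wr0

issued = [0, 1, 3]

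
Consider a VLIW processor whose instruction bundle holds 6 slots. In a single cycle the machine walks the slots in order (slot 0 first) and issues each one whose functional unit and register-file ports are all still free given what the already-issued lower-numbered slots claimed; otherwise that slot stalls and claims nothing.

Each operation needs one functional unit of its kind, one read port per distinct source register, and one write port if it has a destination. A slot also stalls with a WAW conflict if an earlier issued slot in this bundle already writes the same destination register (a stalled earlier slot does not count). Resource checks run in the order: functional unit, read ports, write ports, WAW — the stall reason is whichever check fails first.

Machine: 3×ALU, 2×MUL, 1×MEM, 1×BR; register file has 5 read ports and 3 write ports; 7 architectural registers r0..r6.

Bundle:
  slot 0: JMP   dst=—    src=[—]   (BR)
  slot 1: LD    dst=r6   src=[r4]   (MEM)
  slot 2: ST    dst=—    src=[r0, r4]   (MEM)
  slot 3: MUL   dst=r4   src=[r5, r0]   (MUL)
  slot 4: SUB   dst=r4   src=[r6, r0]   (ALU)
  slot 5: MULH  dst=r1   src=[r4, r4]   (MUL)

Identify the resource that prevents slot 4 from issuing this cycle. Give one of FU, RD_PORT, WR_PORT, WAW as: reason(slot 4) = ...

reason(slot 4) = WAW

(0) want 1×BR +0rd +0wr — yes → AL3|MU2|ME1|BR0|rd5|wr3
(1) want 1×MEM +1rd +1wr — yes → AL3|MU2|ME0|BR0|rd4|wr2
(2) want 1×MEM +2rd +0wr — FU → AL3|MU2|ME0|BR0|rd4|wr2
(3) want 1×MUL +2rd +1wr — yes → AL3|MU1|ME0|BR0|rd2|wr1
(4) want 1×ALU +2rd +1wr — WAW → AL3|MU1|ME0|BR0|rd2|wr1
(5) want 1×MUL +1rd +1wr — yes → AL3|MU0|ME0|BR0|rd1|wr0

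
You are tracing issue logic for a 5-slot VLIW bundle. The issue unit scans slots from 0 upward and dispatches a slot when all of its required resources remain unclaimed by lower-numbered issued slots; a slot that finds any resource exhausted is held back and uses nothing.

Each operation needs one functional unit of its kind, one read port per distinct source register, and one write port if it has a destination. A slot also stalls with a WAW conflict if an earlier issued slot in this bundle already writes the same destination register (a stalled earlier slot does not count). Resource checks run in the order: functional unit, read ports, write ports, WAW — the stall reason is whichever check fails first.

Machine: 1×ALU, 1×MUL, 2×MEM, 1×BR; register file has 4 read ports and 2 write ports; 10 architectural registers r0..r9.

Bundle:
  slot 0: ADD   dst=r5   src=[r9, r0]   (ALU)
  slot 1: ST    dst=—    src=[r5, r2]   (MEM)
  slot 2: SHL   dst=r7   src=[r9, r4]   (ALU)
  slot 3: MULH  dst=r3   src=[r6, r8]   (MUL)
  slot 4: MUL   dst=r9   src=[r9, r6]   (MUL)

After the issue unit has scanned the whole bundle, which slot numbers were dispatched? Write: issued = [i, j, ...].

issued = [0, 1]

(0) want 1×ALU +2rd +1wr — yes → AL0|MU1|ME2|BR1|rd2|wr1
(1) want 1×MEM +2rd +0wr — yes → AL0|MU1|ME1|BR1|rd0|wr1
(2) want 1×ALU +2rd +1wr — FU → AL0|MU1|ME1|BR1|rd0|wr1
(3) want 1×MUL +2rd +1wr — RD_PORT → AL0|MU1|ME1|BR1|rd0|wr1
(4) want 1×MUL +2rd +1wr — RD_PORT → AL0|MU1|ME1|BR1|rd0|wr1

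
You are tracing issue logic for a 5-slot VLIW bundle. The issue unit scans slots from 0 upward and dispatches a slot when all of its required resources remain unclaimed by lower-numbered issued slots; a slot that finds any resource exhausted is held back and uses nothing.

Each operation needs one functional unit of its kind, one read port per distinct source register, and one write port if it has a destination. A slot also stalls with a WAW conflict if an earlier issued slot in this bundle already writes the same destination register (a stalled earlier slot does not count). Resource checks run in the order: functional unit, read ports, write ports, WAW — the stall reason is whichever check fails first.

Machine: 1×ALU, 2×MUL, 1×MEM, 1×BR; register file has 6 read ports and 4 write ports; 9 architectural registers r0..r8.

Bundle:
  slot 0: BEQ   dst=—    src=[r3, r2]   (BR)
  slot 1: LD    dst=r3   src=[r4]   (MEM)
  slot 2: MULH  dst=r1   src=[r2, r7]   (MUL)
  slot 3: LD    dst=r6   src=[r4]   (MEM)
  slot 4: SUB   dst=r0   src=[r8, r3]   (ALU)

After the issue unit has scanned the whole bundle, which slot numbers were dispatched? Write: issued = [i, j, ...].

issued = [0, 1, 2]

  0. BR ⇒ go  {1A/2Mu/1Ld/0B | 4r 4w}
  1. MEM→r3 ⇒ go  {1A/2Mu/0Ld/0B | 3r 3w}
  2. MUL→r1 ⇒ go  {1A/1Mu/0Ld/0B | 1r 2w}
  3. MEM→r6 ⇒ no(FU)  {1A/1Mu/0Ld/0B | 1r 2w}
  4. ALU→r0 ⇒ no(RD_PORT)  {1A/1Mu/0Ld/0B | 1r 2w}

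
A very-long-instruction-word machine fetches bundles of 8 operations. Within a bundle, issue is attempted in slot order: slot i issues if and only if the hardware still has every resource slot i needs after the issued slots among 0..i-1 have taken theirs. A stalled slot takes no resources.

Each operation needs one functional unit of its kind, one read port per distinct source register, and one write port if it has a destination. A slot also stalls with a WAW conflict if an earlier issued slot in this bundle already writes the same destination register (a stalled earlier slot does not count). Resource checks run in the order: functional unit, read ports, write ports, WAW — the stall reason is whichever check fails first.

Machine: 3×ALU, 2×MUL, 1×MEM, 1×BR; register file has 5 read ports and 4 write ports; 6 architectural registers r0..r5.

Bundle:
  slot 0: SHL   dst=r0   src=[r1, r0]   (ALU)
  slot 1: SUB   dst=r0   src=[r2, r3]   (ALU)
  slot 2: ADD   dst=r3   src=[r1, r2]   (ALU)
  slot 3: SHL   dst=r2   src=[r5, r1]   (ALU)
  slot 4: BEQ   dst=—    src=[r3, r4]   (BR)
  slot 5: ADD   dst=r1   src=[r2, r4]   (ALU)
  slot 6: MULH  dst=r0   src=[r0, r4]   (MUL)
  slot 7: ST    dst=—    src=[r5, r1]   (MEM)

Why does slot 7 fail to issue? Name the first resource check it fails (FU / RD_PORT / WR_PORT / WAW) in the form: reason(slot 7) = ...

reason(slot 7) = RD_PORT

#0 ALU src=r1,r0 dispatched  <A:2 Mu:2 Ld:1 B:1 rd:3 wr:3>
#1 ALU src=r2,r3 held:WAW  <A:2 Mu:2 Ld:1 B:1 rd:3 wr:3>
#2 ALU src=r1,r2 dispatched  <A:1 Mu:2 Ld:1 B:1 rd:1 wr:2>
#3 ALU src=r5,r1 held:RD_PORT  <A:1 Mu:2 Ld:1 B:1 rd:1 wr:2>
#4 BR src=r3,r4 held:RD_PORT  <A:1 Mu:2 Ld:1 B:1 rd:1 wr:2>
#5 ALU src=r2,r4 held:RD_PORT  <A:1 Mu:2 Ld:1 B:1 rd:1 wr:2>
#6 MUL src=r0,r4 held:RD_PORT  <A:1 Mu:2 Ld:1 B:1 rd:1 wr:2>
#7 MEM src=r5,r1 held:RD_PORT  <A:1 Mu:2 Ld:1 B:1 rd:1 wr:2>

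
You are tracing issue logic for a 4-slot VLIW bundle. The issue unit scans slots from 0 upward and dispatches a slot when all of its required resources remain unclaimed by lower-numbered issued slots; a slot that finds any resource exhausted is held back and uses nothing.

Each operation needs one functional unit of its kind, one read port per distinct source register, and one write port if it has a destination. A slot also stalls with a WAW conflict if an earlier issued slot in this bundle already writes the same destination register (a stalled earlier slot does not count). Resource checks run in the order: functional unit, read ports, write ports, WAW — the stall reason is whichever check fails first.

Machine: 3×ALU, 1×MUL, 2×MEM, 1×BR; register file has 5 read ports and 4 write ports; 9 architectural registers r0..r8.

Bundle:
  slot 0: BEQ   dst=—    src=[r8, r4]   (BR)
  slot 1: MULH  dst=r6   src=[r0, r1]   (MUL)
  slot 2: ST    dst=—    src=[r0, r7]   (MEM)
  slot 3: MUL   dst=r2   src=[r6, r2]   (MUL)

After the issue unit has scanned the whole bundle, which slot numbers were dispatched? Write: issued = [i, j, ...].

slot 0 (BR): ISSUE — free A3,Mu1,Ld2,B0 rp3 wp4
slot 1 (MUL): ISSUE — free A3,Mu0,Ld2,B0 rp1 wp3
slot 2 (MEM): stall RD_PORT — free A3,Mu0,Ld2,B0 rp1 wp3
slot 3 (MUL): stall FU — free A3,Mu0,Ld2,B0 rp1 wp3

issued = [0, 1]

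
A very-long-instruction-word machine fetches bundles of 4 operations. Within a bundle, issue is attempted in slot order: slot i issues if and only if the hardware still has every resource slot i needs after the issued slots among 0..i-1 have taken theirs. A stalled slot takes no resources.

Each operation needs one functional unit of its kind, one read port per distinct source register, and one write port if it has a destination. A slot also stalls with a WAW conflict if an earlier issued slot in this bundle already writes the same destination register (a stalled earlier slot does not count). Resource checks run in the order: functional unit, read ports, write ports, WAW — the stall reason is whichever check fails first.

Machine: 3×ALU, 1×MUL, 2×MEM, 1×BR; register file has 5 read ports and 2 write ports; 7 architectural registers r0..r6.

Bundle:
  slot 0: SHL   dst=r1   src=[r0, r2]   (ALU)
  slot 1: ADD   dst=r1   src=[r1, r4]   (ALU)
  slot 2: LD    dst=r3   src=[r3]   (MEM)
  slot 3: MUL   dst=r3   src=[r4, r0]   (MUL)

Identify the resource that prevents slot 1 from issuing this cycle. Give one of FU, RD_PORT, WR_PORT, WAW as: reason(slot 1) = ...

reason(slot 1) = WAW

(0) want 1×ALU +2rd +1wr — yes → AL2|MU1|ME2|BR1|rd3|wr1
(1) want 1×ALU +2rd +1wr — WAW → AL2|MU1|ME2|BR1|rd3|wr1
(2) want 1×MEM +1rd +1wr — yes → AL2|MU1|ME1|BR1|rd2|wr0
(3) want 1×MUL +2rd +1wr — WR_PORT → AL2|MU1|ME1|BR1|rd2|wr0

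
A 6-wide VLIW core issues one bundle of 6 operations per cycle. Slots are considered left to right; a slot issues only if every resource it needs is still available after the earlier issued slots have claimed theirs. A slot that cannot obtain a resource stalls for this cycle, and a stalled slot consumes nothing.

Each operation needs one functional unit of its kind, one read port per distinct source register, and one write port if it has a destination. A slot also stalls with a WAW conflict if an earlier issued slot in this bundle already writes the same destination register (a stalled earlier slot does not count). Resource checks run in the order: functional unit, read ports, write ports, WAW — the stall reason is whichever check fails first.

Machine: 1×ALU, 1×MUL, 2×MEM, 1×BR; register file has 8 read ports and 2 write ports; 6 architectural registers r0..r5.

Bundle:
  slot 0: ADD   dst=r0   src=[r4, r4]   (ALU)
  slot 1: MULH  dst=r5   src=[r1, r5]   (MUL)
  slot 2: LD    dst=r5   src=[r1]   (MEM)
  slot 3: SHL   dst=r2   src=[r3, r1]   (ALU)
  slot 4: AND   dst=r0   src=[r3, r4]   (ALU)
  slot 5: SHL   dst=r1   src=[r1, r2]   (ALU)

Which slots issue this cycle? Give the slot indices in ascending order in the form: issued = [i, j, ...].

[0] ALU needs rd=1 wr=1: ok; after: ALU=0 MUL=1 MEM=2 BR=1, R=7, W=1
[1] MUL needs rd=2 wr=1: ok; after: ALU=0 MUL=0 MEM=2 BR=1, R=5, W=0
[2] MEM needs rd=1 wr=1: WR_PORT; after: ALU=0 MUL=0 MEM=2 BR=1, R=5, W=0
[3] ALU needs rd=2 wr=1: FU; after: ALU=0 MUL=0 MEM=2 BR=1, R=5, W=0
[4] ALU needs rd=2 wr=1: FU; after: ALU=0 MUL=0 MEM=2 BR=1, R=5, W=0
[5] ALU needs rd=2 wr=1: FU; after: ALU=0 MUL=0 MEM=2 BR=1, R=5, W=0

issued = [0, 1]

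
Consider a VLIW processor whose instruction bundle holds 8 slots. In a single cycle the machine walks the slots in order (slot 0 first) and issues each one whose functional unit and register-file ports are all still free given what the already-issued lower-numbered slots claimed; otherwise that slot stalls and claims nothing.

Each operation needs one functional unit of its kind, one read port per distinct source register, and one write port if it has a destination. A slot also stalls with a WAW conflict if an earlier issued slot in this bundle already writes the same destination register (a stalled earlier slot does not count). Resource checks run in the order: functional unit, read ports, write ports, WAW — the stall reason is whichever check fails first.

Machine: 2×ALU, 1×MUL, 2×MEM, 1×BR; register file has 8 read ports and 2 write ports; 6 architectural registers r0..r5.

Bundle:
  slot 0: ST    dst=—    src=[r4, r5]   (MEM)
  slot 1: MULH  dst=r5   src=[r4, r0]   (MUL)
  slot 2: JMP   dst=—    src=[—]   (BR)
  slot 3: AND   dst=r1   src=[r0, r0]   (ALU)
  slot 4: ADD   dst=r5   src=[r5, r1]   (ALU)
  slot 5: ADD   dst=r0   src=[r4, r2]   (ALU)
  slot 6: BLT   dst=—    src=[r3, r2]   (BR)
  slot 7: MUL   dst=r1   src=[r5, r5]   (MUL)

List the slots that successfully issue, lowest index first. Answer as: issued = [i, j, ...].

#0 MEM src=r4,r5 dispatched  <A:2 Mu:1 Ld:1 B:1 rd:6 wr:2>
#1 MUL src=r4,r0 dispatched  <A:2 Mu:0 Ld:1 B:1 rd:4 wr:1>
#2 BR src=- dispatched  <A:2 Mu:0 Ld:1 B:0 rd:4 wr:1>
#3 ALU src=r0,r0 dispatched  <A:1 Mu:0 Ld:1 B:0 rd:3 wr:0>
#4 ALU src=r5,r1 held:WR_PORT  <A:1 Mu:0 Ld:1 B:0 rd:3 wr:0>
#5 ALU src=r4,r2 held:WR_PORT  <A:1 Mu:0 Ld:1 B:0 rd:3 wr:0>
#6 BR src=r3,r2 held:FU  <A:1 Mu:0 Ld:1 B:0 rd:3 wr:0>
#7 MUL src=r5,r5 held:FU  <A:1 Mu:0 Ld:1 B:0 rd:3 wr:0>

issued = [0, 1, 2, 3]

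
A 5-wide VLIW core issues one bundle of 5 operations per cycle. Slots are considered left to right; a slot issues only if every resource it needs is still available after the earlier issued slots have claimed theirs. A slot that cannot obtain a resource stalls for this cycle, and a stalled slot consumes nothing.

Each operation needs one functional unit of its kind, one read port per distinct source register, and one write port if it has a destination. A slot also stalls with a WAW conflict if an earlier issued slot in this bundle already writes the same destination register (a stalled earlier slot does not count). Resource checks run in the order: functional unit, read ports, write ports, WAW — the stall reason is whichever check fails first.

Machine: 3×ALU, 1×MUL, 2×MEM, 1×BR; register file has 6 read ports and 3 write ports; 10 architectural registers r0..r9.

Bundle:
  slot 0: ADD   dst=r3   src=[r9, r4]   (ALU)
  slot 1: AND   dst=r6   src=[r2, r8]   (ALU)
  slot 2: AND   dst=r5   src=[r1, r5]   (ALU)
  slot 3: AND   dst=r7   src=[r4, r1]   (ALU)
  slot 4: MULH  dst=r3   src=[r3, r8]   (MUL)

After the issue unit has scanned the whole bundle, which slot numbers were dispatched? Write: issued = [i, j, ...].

  0. ALU→r3 ⇒ go  {2A/1Mu/2Ld/1B | 4r 2w}
  1. ALU→r6 ⇒ go  {1A/1Mu/2Ld/1B | 2r 1w}
  2. ALU→r5 ⇒ go  {0A/1Mu/2Ld/1B | 0r 0w}
  3. ALU→r7 ⇒ no(FU)  {0A/1Mu/2Ld/1B | 0r 0w}
  4. MUL→r3 ⇒ no(RD_PORT)  {0A/1Mu/2Ld/1B | 0r 0w}

issued = [0, 1, 2]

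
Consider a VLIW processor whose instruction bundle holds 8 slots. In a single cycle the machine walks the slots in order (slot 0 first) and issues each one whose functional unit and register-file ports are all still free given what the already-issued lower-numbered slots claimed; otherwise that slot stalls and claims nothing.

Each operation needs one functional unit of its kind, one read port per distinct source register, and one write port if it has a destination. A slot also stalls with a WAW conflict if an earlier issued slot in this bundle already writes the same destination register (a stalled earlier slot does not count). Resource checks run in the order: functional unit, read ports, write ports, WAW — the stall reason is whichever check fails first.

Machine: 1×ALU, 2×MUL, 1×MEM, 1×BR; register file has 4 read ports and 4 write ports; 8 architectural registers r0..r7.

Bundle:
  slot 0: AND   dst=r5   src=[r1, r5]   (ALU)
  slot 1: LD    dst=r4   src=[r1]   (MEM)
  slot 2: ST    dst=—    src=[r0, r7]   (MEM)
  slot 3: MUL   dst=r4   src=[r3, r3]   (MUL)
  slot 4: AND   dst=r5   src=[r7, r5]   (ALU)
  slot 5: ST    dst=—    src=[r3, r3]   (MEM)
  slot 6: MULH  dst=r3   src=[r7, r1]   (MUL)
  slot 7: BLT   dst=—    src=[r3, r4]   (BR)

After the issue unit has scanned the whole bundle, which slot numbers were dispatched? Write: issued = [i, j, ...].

  0. ALU→r5 ⇒ go  {0A/2Mu/1Ld/1B | 2r 3w}
  1. MEM→r4 ⇒ go  {0A/2Mu/0Ld/1B | 1r 2w}
  2. MEM ⇒ no(FU)  {0A/2Mu/0Ld/1B | 1r 2w}
  3. MUL→r4 ⇒ no(WAW)  {0A/2Mu/0Ld/1B | 1r 2w}
  4. ALU→r5 ⇒ no(FU)  {0A/2Mu/0Ld/1B | 1r 2w}
  5. MEM ⇒ no(FU)  {0A/2Mu/0Ld/1B | 1r 2w}
  6. MUL→r3 ⇒ no(RD_PORT)  {0A/2Mu/0Ld/1B | 1r 2w}
  7. BR ⇒ no(RD_PORT)  {0A/2Mu/0Ld/1B | 1r 2w}

issued = [0, 1]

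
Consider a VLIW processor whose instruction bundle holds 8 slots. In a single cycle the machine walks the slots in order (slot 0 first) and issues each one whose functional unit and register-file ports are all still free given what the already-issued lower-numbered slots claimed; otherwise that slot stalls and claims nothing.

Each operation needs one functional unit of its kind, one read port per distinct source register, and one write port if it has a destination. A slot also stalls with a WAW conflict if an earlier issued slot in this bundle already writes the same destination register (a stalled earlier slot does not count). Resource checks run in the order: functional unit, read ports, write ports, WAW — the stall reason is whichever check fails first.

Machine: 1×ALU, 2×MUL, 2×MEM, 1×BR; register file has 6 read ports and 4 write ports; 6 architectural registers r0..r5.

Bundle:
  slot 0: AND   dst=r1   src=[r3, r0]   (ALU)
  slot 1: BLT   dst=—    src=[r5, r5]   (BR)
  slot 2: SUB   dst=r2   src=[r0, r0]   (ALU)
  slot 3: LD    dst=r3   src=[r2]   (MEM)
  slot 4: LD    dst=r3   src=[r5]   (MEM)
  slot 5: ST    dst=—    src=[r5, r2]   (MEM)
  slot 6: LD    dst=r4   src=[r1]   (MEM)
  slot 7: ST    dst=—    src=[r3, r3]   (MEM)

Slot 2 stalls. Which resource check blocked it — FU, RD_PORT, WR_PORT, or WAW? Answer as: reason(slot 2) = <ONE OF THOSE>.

[0] ALU needs rd=2 wr=1: ok; after: ALU=0 MUL=2 MEM=2 BR=1, R=4, W=3
[1] BR needs rd=1 wr=0: ok; after: ALU=0 MUL=2 MEM=2 BR=0, R=3, W=3
[2] ALU needs rd=1 wr=1: FU; after: ALU=0 MUL=2 MEM=2 BR=0, R=3, W=3
[3] MEM needs rd=1 wr=1: ok; after: ALU=0 MUL=2 MEM=1 BR=0, R=2, W=2
[4] MEM needs rd=1 wr=1: WAW; after: ALU=0 MUL=2 MEM=1 BR=0, R=2, W=2
[5] MEM needs rd=2 wr=0: ok; after: ALU=0 MUL=2 MEM=0 BR=0, R=0, W=2
[6] MEM needs rd=1 wr=1: FU; after: ALU=0 MUL=2 MEM=0 BR=0, R=0, W=2
[7] MEM needs rd=1 wr=0: FU; after: ALU=0 MUL=2 MEM=0 BR=0, R=0, W=2

reason(slot 2) = FU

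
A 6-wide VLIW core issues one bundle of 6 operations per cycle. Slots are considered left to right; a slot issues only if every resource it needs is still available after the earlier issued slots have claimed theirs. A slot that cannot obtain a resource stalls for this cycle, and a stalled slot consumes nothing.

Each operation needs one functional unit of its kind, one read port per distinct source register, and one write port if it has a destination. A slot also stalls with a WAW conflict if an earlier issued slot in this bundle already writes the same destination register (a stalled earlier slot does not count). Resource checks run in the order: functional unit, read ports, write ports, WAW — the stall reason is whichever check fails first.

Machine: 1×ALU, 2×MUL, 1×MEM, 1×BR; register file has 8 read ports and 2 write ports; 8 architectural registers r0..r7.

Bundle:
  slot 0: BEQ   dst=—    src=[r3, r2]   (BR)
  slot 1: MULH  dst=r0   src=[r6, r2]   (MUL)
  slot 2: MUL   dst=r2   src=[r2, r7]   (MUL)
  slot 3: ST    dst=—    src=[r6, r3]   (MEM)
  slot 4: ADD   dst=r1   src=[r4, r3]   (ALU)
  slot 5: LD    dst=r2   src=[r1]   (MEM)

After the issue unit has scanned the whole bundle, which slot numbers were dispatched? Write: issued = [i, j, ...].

issued = [0, 1, 2, 3]

(0) want 1×BR +2rd +0wr — yes → AL1|MU2|ME1|BR0|rd6|wr2
(1) want 1×MUL +2rd +1wr — yes → AL1|MU1|ME1|BR0|rd4|wr1
(2) want 1×MUL +2rd +1wr — yes → AL1|MU0|ME1|BR0|rd2|wr0
(3) want 1×MEM +2rd +0wr — yes → AL1|MU0|ME0|BR0|rd0|wr0
(4) want 1×ALU +2rd +1wr — RD_PORT → AL1|MU0|ME0|BR0|rd0|wr0
(5) want 1×MEM +1rd +1wr — FU → AL1|MU0|ME0|BR0|rd0|wr0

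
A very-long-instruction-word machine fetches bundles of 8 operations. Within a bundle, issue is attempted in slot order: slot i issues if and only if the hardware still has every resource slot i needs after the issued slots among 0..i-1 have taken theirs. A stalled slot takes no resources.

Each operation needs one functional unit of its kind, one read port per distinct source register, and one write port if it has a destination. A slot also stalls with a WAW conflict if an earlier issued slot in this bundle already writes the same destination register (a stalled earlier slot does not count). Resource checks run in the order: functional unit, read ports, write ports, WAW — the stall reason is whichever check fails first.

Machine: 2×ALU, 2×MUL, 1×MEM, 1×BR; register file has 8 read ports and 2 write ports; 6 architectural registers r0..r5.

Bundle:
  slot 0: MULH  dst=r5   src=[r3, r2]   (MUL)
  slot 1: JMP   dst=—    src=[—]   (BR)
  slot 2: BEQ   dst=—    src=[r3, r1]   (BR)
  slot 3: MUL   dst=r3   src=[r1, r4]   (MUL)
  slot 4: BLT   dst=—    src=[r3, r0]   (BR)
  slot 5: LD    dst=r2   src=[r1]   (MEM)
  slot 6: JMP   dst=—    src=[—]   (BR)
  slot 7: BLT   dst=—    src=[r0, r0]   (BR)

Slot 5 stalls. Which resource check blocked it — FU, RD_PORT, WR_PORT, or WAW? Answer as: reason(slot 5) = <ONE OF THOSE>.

reason(slot 5) = WR_PORT

slot 0 (MUL): ISSUE — free A2,Mu1,Ld1,B1 rp6 wp1
slot 1 (BR): ISSUE — free A2,Mu1,Ld1,B0 rp6 wp1
slot 2 (BR): stall FU — free A2,Mu1,Ld1,B0 rp6 wp1
slot 3 (MUL): ISSUE — free A2,Mu0,Ld1,B0 rp4 wp0
slot 4 (BR): stall FU — free A2,Mu0,Ld1,B0 rp4 wp0
slot 5 (MEM): stall WR_PORT — free A2,Mu0,Ld1,B0 rp4 wp0
slot 6 (BR): stall FU — free A2,Mu0,Ld1,B0 rp4 wp0
slot 7 (BR): stall FU — free A2,Mu0,Ld1,B0 rp4 wp0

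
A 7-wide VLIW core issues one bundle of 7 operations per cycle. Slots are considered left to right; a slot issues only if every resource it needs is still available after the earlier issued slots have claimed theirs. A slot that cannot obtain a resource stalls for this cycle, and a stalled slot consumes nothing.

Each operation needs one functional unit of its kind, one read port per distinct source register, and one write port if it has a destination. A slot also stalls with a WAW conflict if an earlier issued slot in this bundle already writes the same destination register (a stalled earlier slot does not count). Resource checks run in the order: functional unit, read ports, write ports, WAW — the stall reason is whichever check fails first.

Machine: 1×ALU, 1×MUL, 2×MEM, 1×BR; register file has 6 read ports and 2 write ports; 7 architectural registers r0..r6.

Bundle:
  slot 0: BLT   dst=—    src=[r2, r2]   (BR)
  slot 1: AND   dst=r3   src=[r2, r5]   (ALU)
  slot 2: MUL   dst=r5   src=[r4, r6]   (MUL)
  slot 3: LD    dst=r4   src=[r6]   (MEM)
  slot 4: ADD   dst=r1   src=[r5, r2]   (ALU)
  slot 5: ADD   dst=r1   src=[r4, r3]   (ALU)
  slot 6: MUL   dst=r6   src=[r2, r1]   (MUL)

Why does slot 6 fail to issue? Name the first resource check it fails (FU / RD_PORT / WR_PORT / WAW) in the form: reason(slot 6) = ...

[0] BR needs rd=1 wr=0: ok; after: ALU=1 MUL=1 MEM=2 BR=0, R=5, W=2
[1] ALU needs rd=2 wr=1: ok; after: ALU=0 MUL=1 MEM=2 BR=0, R=3, W=1
[2] MUL needs rd=2 wr=1: ok; after: ALU=0 MUL=0 MEM=2 BR=0, R=1, W=0
[3] MEM needs rd=1 wr=1: WR_PORT; after: ALU=0 MUL=0 MEM=2 BR=0, R=1, W=0
[4] ALU needs rd=2 wr=1: FU; after: ALU=0 MUL=0 MEM=2 BR=0, R=1, W=0
[5] ALU needs rd=2 wr=1: FU; after: ALU=0 MUL=0 MEM=2 BR=0, R=1, W=0
[6] MUL needs rd=2 wr=1: FU; after: ALU=0 MUL=0 MEM=2 BR=0, R=1, W=0

reason(slot 6) = FU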